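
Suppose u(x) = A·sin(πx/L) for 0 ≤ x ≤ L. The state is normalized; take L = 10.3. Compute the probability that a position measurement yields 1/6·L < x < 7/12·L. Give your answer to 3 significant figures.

P ≈ 0.634

P = ∫_{1/6·L}^{7/12·L} |u(x)|² dx.
The normalization integral ∫|u|²dx over the whole domain equals L/2·A², and A² cancels in the ratio.
Substituting t = x/L, A² and the length scale cancel in the ratio: P = ∫_{1/6}^{7/12} sin(π·t)^2 dt / ∫_{0}^{1} sin(π·t)^2 dt.
An antiderivative of sin(π·t)^2 is t/2 - sin(2·π·t)/(4·π); evaluating from 1/6 to 7/12 gives 1/(8·π) + √(3)/(8·π) + 5/24, while the full integral is 1/2.
Taking the ratio, P = (3 + 3·√(3) + 5·π)/(12·π).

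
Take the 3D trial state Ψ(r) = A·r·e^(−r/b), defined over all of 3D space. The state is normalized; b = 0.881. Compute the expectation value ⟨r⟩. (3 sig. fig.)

⟨r⟩ ≈ 2.20

⟨r⟩ = ∫ r |Ψ|² 4πr² dr over the full domain.
With ∫₀^∞ r^5 e^(−αr) dr = 5!/α^6, evaluating both integrals, ⟨r⟩ = 5·b/2.
With b = 0.881, ⟨r⟩ = 2.203.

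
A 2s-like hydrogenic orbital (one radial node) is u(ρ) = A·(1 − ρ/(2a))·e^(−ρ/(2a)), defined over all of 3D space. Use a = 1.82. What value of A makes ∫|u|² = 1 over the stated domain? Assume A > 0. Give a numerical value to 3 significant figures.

A ≈ 0.0812

Normalization requires ∫|u|² 4πρ² dρ = 1, integrated from 0 to ∞.
The angular integral contributes 4π, leaving ∫₀^∞ ρ²|u|² dρ.
Using ∫₀^∞ ρⁿ e^(−αρ) dρ = n!/αⁿ⁺¹, carrying out the integral gives A² · 8·π·a^3.
Setting this equal to 1 gives A² = 1/(8·π·a^3).
Substituting a = 1.82 gives A² = 0.006600, so A = 0.08124.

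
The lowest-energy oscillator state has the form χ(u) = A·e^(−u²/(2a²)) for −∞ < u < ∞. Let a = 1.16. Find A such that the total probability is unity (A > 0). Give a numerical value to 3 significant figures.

Normalization requires ∫|χ|² du = 1, integrated from −∞ to ∞.
Carrying out the integral gives A² · √(π)·a.
So A² = (√(π)·a)^(−1).
Substituting a = 1.16 gives A² = 0.4864, so A = 0.6974.

A ≈ 0.697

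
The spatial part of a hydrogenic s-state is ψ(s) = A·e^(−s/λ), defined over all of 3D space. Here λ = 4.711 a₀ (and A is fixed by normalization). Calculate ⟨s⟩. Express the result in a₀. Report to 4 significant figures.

⟨s⟩ ≈ 7.067 a₀

⟨s⟩ = ∫ s |ψ|² 4πs² ds over the full domain.
Using ∫₀^∞ sⁿ e^(−αs) ds = n!/αⁿ⁺¹, since the A² factors cancel between numerator and denominator, ⟨s⟩ = 3·λ/2.
Putting λ = 4.711 gives 7.0665.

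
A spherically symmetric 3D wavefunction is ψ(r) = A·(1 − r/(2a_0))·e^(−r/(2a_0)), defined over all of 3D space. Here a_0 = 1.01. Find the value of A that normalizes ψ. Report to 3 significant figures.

A ≈ 0.197

We need A² ∫|f|² 4πr² dr = 1, taking the integral from 0 to ∞.
(Spherical symmetry: dV = 4πr² dr.)
Recall ∫₀^∞ r^m e^(−r/β) dr = m!·β^(m+1), carrying out the integral gives A² · 8·π·a_0^3.
So A² = (8·π·a_0^3)^(−1).
With a_0 = 1.01: A² = 0.03862 and A = 0.1965.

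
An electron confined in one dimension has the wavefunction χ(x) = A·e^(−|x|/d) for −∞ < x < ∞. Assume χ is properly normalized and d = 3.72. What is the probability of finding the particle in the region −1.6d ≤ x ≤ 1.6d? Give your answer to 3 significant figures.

P ≈ 0.959

P = ∫_{−1.6d}^{1.6d} |χ(x)|² dx.
With A² fixed by ∫|χ|² = 1, i.e. A² = (d)^(−1), substitute and integrate.
Both integrals are even about x = 0, so only the x ≥ 0 halves are needed (the factors of 2 cancel). Substituting u = x/d, A² and the length scale cancel in the ratio: P = ∫_{0}^{1.6} e^(-2·u) du / ∫_{0}^{∞} e^(-2·u) du.
Using ∫ e^(-2·u) du = -e^(-2·u)/2, the numerator is 1/2 - e^(-16/5)/2 and the denominator is 1/2.
This works out to P = 0.9592.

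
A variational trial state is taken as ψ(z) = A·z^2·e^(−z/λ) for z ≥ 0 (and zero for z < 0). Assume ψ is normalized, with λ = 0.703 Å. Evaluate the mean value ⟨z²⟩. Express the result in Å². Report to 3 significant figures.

By definition ⟨z²⟩ = ∫ z^2 |ψ(z)|² dz.
Since the A² factors cancel between numerator and denominator, ⟨z²⟩ = 15·λ^2/2.
With λ = 0.703, ⟨z^2⟩ = 3.707.

⟨z^2⟩ ≈ 3.71 Å^2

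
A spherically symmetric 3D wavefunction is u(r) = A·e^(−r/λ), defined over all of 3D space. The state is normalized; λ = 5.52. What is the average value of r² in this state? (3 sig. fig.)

By definition ⟨r²⟩ = ∫ r^2 |u(r)|² 4πr² dr.
With ∫₀^∞ r^4 e^(−αr) dr = 4!/α^5, evaluating both integrals, ⟨r²⟩ = 3·λ^2.
Putting λ = 5.52 gives 91.41.

⟨r^2⟩ ≈ 91.4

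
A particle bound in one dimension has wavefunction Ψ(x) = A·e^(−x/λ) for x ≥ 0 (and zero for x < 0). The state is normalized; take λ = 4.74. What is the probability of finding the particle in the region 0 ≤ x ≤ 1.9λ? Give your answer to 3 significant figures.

The probability is P = ∫ |Ψ|² dx over [0, 1.9λ].
Since A² = 1/(λ/2), this is the region integral divided by the full normalization integral.
Substituting u = x/λ, A² and the length scale cancel in the ratio: P = ∫_{0}^{1.9} e^(-2·u) du / ∫_{0}^{∞} e^(-2·u) du.
With ∫ e^(-2·u) du = -e^(-2·u)/2 + C, the region integral is 1/2 - e^(-19/5)/2 and the full one is 1/2.
Evaluating gives P = 0.9776.

P ≈ 0.978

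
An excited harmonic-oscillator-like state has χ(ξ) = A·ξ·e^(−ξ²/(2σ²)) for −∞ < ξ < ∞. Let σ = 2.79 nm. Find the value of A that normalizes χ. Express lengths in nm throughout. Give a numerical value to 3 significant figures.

We need A² ∫|f|² dξ = 1, taking the integral from −∞ to ∞.
Using the Gaussian integral ∫_{−∞}^{∞} e^(−αξ²) dξ = √(π/α), carrying out the integral gives A² · √(π)·σ^3/2.
Substituting σ = 2.79 gives A² = 0.05196, so A = 0.2279.

A ≈ 0.228 nm^(-3/2)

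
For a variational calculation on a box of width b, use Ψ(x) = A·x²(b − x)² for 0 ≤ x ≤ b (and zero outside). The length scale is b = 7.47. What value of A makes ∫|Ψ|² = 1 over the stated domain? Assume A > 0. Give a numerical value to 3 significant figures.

A ≈ 0.00295

The normalization condition is ∫|Ψ|² dx = 1 from 0 to b.
∫|Ψ|² dx = A²·(b^9/630).
Hence A² = 1/[b^9/630].
With b = 7.47: A² = 0.000008699 and A = 0.002949.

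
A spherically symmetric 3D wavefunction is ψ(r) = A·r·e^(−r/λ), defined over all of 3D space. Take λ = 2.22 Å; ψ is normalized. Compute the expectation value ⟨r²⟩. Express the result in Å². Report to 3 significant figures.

⟨r²⟩ = ∫ r^2 |ψ|² 4πr² dr over the full domain.
Evaluating both integrals, ⟨r²⟩ = 15·λ^2/2.
With λ = 2.22, ⟨r^2⟩ = 36.96.

⟨r^2⟩ ≈ 37.0 Å^2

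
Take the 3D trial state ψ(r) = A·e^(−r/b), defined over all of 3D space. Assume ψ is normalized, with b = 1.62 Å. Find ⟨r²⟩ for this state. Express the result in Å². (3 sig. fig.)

⟨r²⟩ = ∫ r^2 |ψ|² 4πr² dr over the full domain.
The ratio of the moment integral to the normalization integral gives ⟨r²⟩ = 3·b^2.
With b = 1.62, ⟨r^2⟩ = 7.873.

⟨r^2⟩ ≈ 7.87 Å^2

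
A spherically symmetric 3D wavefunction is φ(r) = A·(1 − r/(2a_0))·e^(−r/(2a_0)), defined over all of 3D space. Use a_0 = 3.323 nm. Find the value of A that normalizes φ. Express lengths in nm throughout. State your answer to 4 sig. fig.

Normalization requires ∫|φ|² 4πr² dr = 1, integrated from 0 to ∞.
(Spherical symmetry: dV = 4πr² dr.)
With φ = A·(1 − r/(2a_0))·e^(−r/(2a_0)), the integral evaluates to A²·[8·π·a_0^3].
Hence A² = 1/[8·π·a_0^3].
Substituting a_0 = 3.323 gives A² = 0.0010843, so A = 0.032929.

A ≈ 0.03293 nm^(-3/2)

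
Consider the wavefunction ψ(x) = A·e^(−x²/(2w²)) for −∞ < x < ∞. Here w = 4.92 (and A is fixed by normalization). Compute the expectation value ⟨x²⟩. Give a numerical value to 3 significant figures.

The expectation value is the |ψ|²-weighted average of x^2: ∫ x^2|ψ|² dx.
With ∫_{−∞}^{∞} x^(2m) e^(−αx²) dx = (2m−1)!!·√π / (2^m α^(m+1/2)), since the A² factors cancel between numerator and denominator, ⟨x²⟩ = w^2/2.
With w = 4.92, ⟨x^2⟩ = 12.10.

⟨x^2⟩ ≈ 12.1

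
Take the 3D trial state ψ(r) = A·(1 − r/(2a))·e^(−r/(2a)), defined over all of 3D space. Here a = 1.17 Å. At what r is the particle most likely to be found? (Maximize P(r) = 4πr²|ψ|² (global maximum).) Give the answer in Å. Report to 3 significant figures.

r ≈ 6.13 Å

The maximum of P(r) = 4πr²|ψ|² occurs where its derivative vanishes.
This gives r = a·(√(5) + 3).
With a = 1.17, the most probable radial distance is 6.126 Å.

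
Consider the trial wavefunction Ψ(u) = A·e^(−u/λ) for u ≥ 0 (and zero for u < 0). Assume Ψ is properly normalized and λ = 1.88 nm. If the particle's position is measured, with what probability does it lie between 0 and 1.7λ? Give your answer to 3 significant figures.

P ≈ 0.967

|Ψ|² is the probability density, so P = ∫_{0}^{1.7λ} |Ψ|² du.
With A² fixed by ∫|Ψ|² = 1, i.e. A² = (λ/2)^(−1), substitute and integrate.
In terms of t = u/λ (A² and the length scale cancel between numerator and denominator), P = [∫_{0}^{1.7} e^(-2·t) dt] / [∫_{0}^{∞} e^(-2·t) dt].
With ∫ e^(-2·t) dt = -e^(-2·t)/2 + C, the region integral is 1/2 - e^(-17/5)/2 and the full one is 1/2.
Evaluating gives P = 0.9666.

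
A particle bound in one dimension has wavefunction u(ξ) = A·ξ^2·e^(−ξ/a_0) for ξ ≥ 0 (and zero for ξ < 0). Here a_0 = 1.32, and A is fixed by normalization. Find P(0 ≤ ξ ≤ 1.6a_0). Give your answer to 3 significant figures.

The probability is P = ∫ |u|² dξ over [0, 1.6a_0].
The normalization integral ∫|u|²dξ over the whole domain equals 3·a_0^5/4·A², and A² cancels in the ratio.
Let t = ξ/a_0; then A² and the length scale cancel, so P = ∫_{0}^{1.6} t^4·e^(-2·t) dt ÷ ∫_{0}^{∞} t^4·e^(-2·t) dt.
With ∫ t^4·e^(-2·t) dt = -(t^4/2 + t^3 + 3·t^2/2 + 3·t/2 + 3/4)·e^(-2·t) + C, the region integral is ≈ 0.16454 and the full one is 3/4.
Taking the ratio, P = 0.2194.

P ≈ 0.219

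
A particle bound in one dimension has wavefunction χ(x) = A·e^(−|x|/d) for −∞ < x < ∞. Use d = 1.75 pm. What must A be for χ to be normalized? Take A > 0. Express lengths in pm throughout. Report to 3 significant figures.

The normalization condition is ∫|χ|² dx = 1 from −∞ to ∞.
∫|χ|² dx = A²·(d).
Hence A² = 1/[d].
Substituting d = 1.75 gives A² = 0.5714, so A = 0.7559.

A ≈ 0.756 pm^(-1/2)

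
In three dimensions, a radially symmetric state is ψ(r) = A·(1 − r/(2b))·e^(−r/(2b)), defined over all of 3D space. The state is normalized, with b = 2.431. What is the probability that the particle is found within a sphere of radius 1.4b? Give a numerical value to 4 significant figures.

With dV = 4πr²dr, the probability is ∫|ψ|² dV over r ≤ 1.4b.
The full normalization integral is A²·[8·π·b^3] = 1, fixing A².
Let u = r/b; then A², 4π and the length scale all cancel, so P = ∫_{0}^{1.4} u^2·(1 - u/2)^2·e^(-u) du ÷ ∫_{0}^{∞} u^2·(1 - u/2)^2·e^(-u) du.
Using ∫ u^2·(1 - u/2)^2·e^(-u) du = -(u^4/4 + u^2 + 2·u + 2)·e^(-u), the numerator is ≈ 0.0961728 and the denominator is 2.
This evaluates to P = 0.048086.

P ≈ 0.04809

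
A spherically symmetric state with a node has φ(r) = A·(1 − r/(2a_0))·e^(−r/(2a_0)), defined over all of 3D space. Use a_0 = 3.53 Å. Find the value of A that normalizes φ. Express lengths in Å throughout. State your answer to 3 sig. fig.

Normalization requires ∫|φ|² 4πr² dr = 1, integrated from 0 to ∞.
In 3D with spherical symmetry the volume element is 4πr² dr.
Using ∫₀^∞ rⁿ e^(−αr) dr = n!/αⁿ⁺¹, the integral (without the A² prefactor) comes out to 8·π·a_0^3.
With a_0 = 3.53: A² = 0.0009046 and A = 0.03008.

A ≈ 0.0301 Å^(-3/2)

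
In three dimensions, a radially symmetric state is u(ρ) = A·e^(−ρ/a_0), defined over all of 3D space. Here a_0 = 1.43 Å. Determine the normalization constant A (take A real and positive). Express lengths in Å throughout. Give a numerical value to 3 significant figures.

We need A² ∫|f|² 4πρ² dρ = 1, taking the integral from 0 to ∞.
The angular integral contributes 4π, leaving ∫₀^∞ ρ²|u|² dρ.
Recall ∫₀^∞ ρ^m e^(−ρ/β) dρ = m!·β^(m+1), with u = A·e^(−ρ/a_0), the integral evaluates to A²·[π·a_0^3].
Substituting a_0 = 1.43 gives A² = 0.1089, so A = 0.3299.

A ≈ 0.330 Å^(-3/2)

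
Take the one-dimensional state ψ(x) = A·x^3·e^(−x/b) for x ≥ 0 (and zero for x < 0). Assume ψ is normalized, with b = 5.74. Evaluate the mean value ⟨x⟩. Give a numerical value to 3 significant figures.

⟨x⟩ ≈ 20.1

By definition ⟨x⟩ = ∫ x |ψ(x)|² dx.
Since the A² factors cancel between numerator and denominator, ⟨x⟩ = 7·b/2.
Putting b = 5.74 gives 20.09.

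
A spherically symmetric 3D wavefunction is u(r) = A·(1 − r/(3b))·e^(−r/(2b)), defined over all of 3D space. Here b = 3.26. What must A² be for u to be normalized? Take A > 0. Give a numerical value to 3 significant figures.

A^2 ≈ 0.00345

We need A² ∫|f|² 4πr² dr = 1, taking the integral from 0 to ∞.
The integral (without the A² prefactor) comes out to 8·π·b^3/3.
Substituting b = 3.26 gives A² = 0.003445, so A = 0.05870.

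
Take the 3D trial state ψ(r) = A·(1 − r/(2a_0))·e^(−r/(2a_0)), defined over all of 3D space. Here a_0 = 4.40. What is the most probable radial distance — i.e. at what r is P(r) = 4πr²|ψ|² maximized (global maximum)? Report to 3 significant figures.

r ≈ 23.0

Differentiate P(r) = 4πr²|ψ|² with respect to r and set to zero.
This gives r = a_0·(√(5) + 3).
With a_0 = 4.40, the most probable radial distance is 23.04.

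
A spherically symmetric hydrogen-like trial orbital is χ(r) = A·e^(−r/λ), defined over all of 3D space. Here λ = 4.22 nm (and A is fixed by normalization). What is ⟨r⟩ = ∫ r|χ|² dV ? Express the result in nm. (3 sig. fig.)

⟨r⟩ = ∫ r |χ|² 4πr² dr over the full domain.
The ratio of the moment integral to the normalization integral gives ⟨r⟩ = 3·λ/2.
With λ = 4.22, ⟨r⟩ = 6.330.

⟨r⟩ ≈ 6.33 nm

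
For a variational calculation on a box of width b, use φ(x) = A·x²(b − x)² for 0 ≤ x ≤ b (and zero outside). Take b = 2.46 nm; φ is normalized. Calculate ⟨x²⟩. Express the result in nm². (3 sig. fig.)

⟨x^2⟩ ≈ 1.65 nm^2

The expectation value is the |φ|²-weighted average of x^2: ∫ x^2|φ|² dx.
Evaluating both integrals, ⟨x²⟩ = 3·b^2/11.
With b = 2.46, ⟨x^2⟩ = 1.650.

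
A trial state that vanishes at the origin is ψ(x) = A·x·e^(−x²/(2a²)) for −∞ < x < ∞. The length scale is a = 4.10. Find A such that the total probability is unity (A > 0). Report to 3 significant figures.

A ≈ 0.128

The normalization condition is ∫|ψ|² dx = 1 from −∞ to ∞.
Carrying out the integral gives A² · √(π)·a^3/2.
So A² = (√(π)·a^3/2)^(−1).
Substituting a = 4.10 gives A² = 0.01637, so A = 0.1280.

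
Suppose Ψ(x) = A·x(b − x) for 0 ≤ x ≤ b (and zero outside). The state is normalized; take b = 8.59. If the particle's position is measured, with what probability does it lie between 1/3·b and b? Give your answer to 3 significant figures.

|Ψ|² is the probability density, so P = ∫_{1/3·b}^{b} |Ψ|² dx.
Since A² = 1/(b^5/30), this is the region integral divided by the full normalization integral.
In terms of u = x/b (A² and the length scale cancel between numerator and denominator), P = [∫_{1/3}^{1} u^2·(1 - u)^2 du] / [∫_{0}^{1} u^2·(1 - u)^2 du].
Using ∫ u^2·(1 - u)^2 du = u^3·(6·u^2 - 15·u + 10)/30, the numerator is 32/1215 and the denominator is 1/30.
This works out to P = 64/81.

P ≈ 0.790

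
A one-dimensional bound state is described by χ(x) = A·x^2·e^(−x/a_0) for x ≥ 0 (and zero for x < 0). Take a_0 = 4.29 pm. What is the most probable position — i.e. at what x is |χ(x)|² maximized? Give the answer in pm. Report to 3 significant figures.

Set d/dx [|χ(x)|²] = 0 and solve for x > 0.
This gives x = 2·a_0.
With a_0 = 4.29, the most probable position is 8.580 pm.

x ≈ 8.58 pm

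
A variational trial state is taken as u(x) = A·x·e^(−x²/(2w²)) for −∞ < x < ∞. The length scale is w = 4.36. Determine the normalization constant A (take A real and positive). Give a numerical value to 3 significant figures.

The normalization condition is ∫|u|² dx = 1 from −∞ to ∞.
With ∫_{−∞}^{∞} x^(2m) e^(−αx²) dx = (2m−1)!!·√π / (2^m α^(m+1/2)), carrying out the integral gives A² · √(π)·w^3/2.
Hence A² = 1/[√(π)·w^3/2].
Substituting w = 4.36 gives A² = 0.01361, so A = 0.1167.

A ≈ 0.117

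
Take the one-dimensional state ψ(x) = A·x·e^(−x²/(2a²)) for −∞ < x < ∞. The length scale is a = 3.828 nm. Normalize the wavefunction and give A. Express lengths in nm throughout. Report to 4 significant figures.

Require ∫ |ψ|² dx = 1 over the whole domain.
Carrying out the integral gives A² · √(π)·a^3/2.
Hence A² = 1/[√(π)·a^3/2].
Substituting a = 3.828 gives A² = 0.020116, so A = 0.14183.

A ≈ 0.1418 nm^(-3/2)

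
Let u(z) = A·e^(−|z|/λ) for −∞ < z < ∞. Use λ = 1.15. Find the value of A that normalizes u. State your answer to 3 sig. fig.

A ≈ 0.933

The normalization condition is ∫|u|² dz = 1 from −∞ to ∞.
Recall ∫₀^∞ z^m e^(−z/β) dz = m!·β^(m+1), the integral (without the A² prefactor) comes out to λ.
Hence A² = 1/[λ].
Substituting λ = 1.15 gives A² = 0.8696, so A = 0.9325.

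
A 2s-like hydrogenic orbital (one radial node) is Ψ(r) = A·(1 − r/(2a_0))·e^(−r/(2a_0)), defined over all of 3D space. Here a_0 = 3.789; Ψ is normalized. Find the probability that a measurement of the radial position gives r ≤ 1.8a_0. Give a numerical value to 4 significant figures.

P ≈ 0.05247

With dV = 4πr²dr, the probability is ∫|Ψ|² dV over r ≤ 1.8a_0.
Normalization gives A² = 1/(8·π·a_0^3).
Substituting u = r/a_0, A², 4π and the length scale all cancel in the ratio: P = ∫_{0}^{1.8} u^2·(1 - u/2)^2·e^(-u) du / ∫_{0}^{∞} u^2·(1 - u/2)^2·e^(-u) du.
An antiderivative of u^2·(1 - u/2)^2·e^(-u) is -(u^4/4 + u^2 + 2·u + 2)·e^(-u); evaluating from 0 to 1.8 gives ≈ 0.104947, while the full integral is 2.
This evaluates to P = 0.052474.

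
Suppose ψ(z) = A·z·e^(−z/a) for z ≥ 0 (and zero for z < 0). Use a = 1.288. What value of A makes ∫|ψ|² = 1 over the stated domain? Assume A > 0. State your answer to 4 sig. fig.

We need A² ∫|f|² dz = 1, taking the integral from 0 to ∞.
Using ∫₀^∞ zⁿ e^(−αz) dz = n!/αⁿ⁺¹, the integral (without the A² prefactor) comes out to a^3/4.
With a = 1.288: A² = 1.8720 and A = 1.3682.

A ≈ 1.368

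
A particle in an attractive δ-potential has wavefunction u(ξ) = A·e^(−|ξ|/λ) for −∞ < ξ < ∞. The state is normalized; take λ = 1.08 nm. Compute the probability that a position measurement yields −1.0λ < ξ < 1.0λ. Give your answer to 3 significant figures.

P = ∫_{−1.0λ}^{1.0λ} |u(ξ)|² dξ.
With A² fixed by ∫|u|² = 1, i.e. A² = (λ)^(−1), substitute and integrate.
Both integrals are even about ξ = 0, so only the ξ ≥ 0 halves are needed (the factors of 2 cancel). In terms of t = ξ/λ (A² and the length scale cancel between numerator and denominator), P = [∫_{0}^{1.0} e^(-2·t) dt] / [∫_{0}^{∞} e^(-2·t) dt].
With ∫ e^(-2·t) dt = -e^(-2·t)/2 + C, the region integral is 1/2 - e^(-2)/2 and the full one is 1/2.
Evaluating gives P = 0.8647.

P ≈ 0.865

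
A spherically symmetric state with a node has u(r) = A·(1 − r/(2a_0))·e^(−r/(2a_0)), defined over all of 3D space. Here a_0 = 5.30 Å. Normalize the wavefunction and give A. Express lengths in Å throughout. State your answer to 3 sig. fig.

A ≈ 0.0163 Å^(-3/2)

The normalization condition is ∫|u|² 4πr² dr = 1 from 0 to ∞.
The angular integral contributes 4π, leaving ∫₀^∞ r²|u|² dr.
Recall ∫₀^∞ r^m e^(−r/β) dr = m!·β^(m+1), ∫|u|² 4πr² dr = A²·(8·π·a_0^3).
Hence A² = 1/[8·π·a_0^3].
Substituting a_0 = 5.30 gives A² = 0.0002673, so A = 0.01635.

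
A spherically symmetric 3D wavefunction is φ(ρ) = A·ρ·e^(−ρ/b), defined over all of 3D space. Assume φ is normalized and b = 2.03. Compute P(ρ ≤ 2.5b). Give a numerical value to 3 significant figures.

Integrate the radial probability density 4πρ²|φ|² over ρ ≤ 2.5b.
Normalization gives A² = 1/(3·π·b^5).
In terms of u = ρ/b (A², 4π and the length scale all cancel between numerator and denominator), P = [∫_{0}^{2.5} u^4·e^(-2·u) du] / [∫_{0}^{∞} u^4·e^(-2·u) du].
Using ∫ u^4·e^(-2·u) du = -(u^4/2 + u^3 + 3·u^2/2 + 3·u/2 + 3/4)·e^(-2·u), the numerator is 3/4 - 1569·e^(-5)/32 and the denominator is 3/4.
This evaluates to P = 0.5595.

P ≈ 0.560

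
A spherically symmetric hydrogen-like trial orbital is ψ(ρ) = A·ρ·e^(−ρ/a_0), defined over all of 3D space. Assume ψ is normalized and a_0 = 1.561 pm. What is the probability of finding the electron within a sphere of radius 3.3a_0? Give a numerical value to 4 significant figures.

With dV = 4πρ²dρ, the probability is ∫|ψ|² dV over ρ ≤ 3.3a_0.
The full normalization integral is A²·[3·π·a_0^5] = 1, fixing A².
In terms of u = ρ/a_0 (A², 4π and the length scale all cancel between numerator and denominator), P = [∫_{0}^{3.3} u^4·e^(-2·u) du] / [∫_{0}^{∞} u^4·e^(-2·u) du].
An antiderivative of u^4·e^(-2·u) is -(u^4/2 + u^3 + 3·u^2/2 + 3·u/2 + 3/4)·e^(-2·u); evaluating from 0 to 3.3 gives ≈ 0.590472, while the full integral is 3/4.
This evaluates to P = 0.78730.

P ≈ 0.7873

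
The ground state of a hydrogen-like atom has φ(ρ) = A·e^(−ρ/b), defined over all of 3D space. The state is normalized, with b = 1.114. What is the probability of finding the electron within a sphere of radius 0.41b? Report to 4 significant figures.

Integrate the radial probability density 4πρ²|φ|² over ρ ≤ 0.41b.
Normalization gives A² = 1/(π·b^3).
Let u = ρ/b; then A², 4π and the length scale all cancel, so P = ∫_{0}^{0.41} u^2·e^(-2·u) du ÷ ∫_{0}^{∞} u^2·e^(-2·u) du.
Using ∫ u^2·e^(-2·u) du = -(2·u^2 + 2·u + 1)·e^(-2·u)/4, the numerator is ≈ 0.0125853 and the denominator is 1/4.
Taking the ratio yields P = 0.050341.

P ≈ 0.05034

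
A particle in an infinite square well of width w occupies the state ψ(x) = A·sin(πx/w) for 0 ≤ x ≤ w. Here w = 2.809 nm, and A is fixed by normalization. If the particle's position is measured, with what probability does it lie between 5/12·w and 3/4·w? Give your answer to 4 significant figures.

The probability is P = ∫ |ψ|² dx over [5/12·w, 3/4·w].
With A² fixed by ∫|ψ|² = 1, i.e. A² = (w/2)^(−1), substitute and integrate.
In terms of u = x/w (A² and the length scale cancel between numerator and denominator), P = [∫_{5/12}^{3/4} sin(π·u)^2 du] / [∫_{0}^{1} sin(π·u)^2 du].
Using ∫ sin(π·u)^2 du = u/2 - sin(2·π·u)/(4·π), the numerator is 3/(8·π) + 1/6 and the denominator is 1/2.
Taking the ratio, P = (9 + 4·π)/(12·π).

P ≈ 0.5721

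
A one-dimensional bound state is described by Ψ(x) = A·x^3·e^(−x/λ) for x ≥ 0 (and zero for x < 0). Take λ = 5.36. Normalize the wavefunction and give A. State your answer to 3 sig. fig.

A ≈ 0.00118

Require ∫ |Ψ|² dx = 1 over the whole domain.
With ∫₀^∞ x^6 e^(−αx) dx = 6!/α^7, ∫|Ψ|² dx = A²·(45·λ^7/8).
Hence A² = 1/[45·λ^7/8].
Substituting λ = 5.36 gives A² = 0.000001399, so A = 0.001183.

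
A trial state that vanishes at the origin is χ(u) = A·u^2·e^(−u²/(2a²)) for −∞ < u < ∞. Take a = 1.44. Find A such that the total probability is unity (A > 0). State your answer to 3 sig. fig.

We need A² ∫|f|² du = 1, taking the integral from −∞ to ∞.
Carrying out the integral gives A² · 3·√(π)·a^5/4.
So A² = (3·√(π)·a^5/4)^(−1).
Plugging in a = 1.44 yields A = 0.3486.

A ≈ 0.349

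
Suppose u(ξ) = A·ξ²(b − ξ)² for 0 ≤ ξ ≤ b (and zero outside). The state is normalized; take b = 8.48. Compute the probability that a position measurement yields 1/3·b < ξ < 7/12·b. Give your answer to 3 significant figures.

P ≈ 0.553

P = ∫_{1/3·b}^{7/12·b} |u(ξ)|² dξ.
Since A² = 1/(b^9/630), this is the region integral divided by the full normalization integral.
In terms of t = ξ/b (A² and the length scale cancel between numerator and denominator), P = [∫_{1/3}^{7/12} t^4·(1 - t)^4 dt] / [∫_{0}^{1} t^4·(1 - t)^4 dt].
An antiderivative of t^4·(1 - t)^4 is t^5·(70·t^4 - 315·t^3 + 540·t^2 - 420·t + 126)/630; evaluating from 1/3 to 7/12 gives ≈ 0.00087750, while the full integral is 1/630.
This works out to P = 0.5528.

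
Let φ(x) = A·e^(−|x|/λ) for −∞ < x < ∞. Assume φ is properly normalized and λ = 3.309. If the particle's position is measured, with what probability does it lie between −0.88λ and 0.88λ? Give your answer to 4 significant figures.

P ≈ 0.8280

P = ∫_{−0.88λ}^{0.88λ} |φ(x)|² dx.
Since A² = 1/(λ), this is the region integral divided by the full normalization integral.
Both integrals are even about x = 0, so only the x ≥ 0 halves are needed (the factors of 2 cancel). Let u = x/λ; then A² and the length scale cancel, so P = ∫_{0}^{0.88} e^(-2·u) du ÷ ∫_{0}^{∞} e^(-2·u) du.
An antiderivative of e^(-2·u) is -e^(-2·u)/2; evaluating from 0 to 0.88 gives 1/2 - e^(-44/25)/2, while the full integral is 1/2.
The result is P = 0.82796.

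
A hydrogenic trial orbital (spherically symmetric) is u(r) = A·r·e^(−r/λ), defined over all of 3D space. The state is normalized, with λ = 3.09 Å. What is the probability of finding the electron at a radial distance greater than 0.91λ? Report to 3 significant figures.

Integrate the radial probability density 4πr²|u|² over r > 0.91λ.
The full normalization integral is A²·[3·π·λ^5] = 1, fixing A².
In terms of t = r/λ (A², 4π and the length scale all cancel between numerator and denominator), P = [∫_{0.91}^{∞} t^4·e^(-2·t) dt] / [∫_{0}^{∞} t^4·e^(-2·t) dt].
An antiderivative of t^4·e^(-2·t) is -(t^4/2 + t^3 + 3·t^2/2 + 3·t/2 + 3/4)·e^(-2·t); evaluating from 0.91 to ∞ gives ≈ 0.72160, while the full integral is 3/4.
The region integral divided by the full integral gives P = 0.9621.

P ≈ 0.962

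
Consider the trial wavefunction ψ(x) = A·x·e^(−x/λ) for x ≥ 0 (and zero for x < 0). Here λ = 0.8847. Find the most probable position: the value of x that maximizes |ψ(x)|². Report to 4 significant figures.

Differentiate |ψ(x)|² with respect to x and set to zero.
This gives x = λ.
With λ = 0.8847, the most probable position is 0.88470.

x ≈ 0.8847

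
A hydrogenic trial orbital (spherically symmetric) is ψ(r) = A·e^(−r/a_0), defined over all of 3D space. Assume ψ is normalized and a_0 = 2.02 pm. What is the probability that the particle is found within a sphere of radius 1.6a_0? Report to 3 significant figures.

P ≈ 0.620

P = ∫ |ψ|² 4πr² dr over r ≤ 1.6a_0.
A² is fixed by ∫₀^∞ 4πr²|ψ|² dr = 1, i.e. A² = (π·a_0^3)^(−1).
Let u = r/a_0; then A², 4π and the length scale all cancel, so P = ∫_{0}^{1.6} u^2·e^(-2·u) du ÷ ∫_{0}^{∞} u^2·e^(-2·u) du.
Using ∫ u^2·e^(-2·u) du = -(2·u^2 + 2·u + 1)·e^(-2·u)/4, the numerator is 1/4 - 233·e^(-16/5)/100 and the denominator is 1/4.
Taking the ratio yields P = 0.6201.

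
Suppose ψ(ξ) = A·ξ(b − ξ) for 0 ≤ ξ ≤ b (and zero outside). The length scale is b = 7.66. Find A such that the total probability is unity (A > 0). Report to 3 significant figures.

A ≈ 0.0337

Normalization requires ∫|ψ|² dξ = 1, integrated from 0 to b.
Expanding the polynomial and integrating term by term, the integral (without the A² prefactor) comes out to b^5/30.
So A² = (b^5/30)^(−1).
With b = 7.66: A² = 0.001138 and A = 0.03373.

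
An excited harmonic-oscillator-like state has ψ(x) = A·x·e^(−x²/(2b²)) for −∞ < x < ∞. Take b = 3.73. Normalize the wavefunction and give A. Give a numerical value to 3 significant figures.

A ≈ 0.147

The normalization condition is ∫|ψ|² dx = 1 from −∞ to ∞.
Differentiating ∫e^(−αx²) dx = √(π/α) under α to get the higher moments, carrying out the integral gives A² · √(π)·b^3/2.
With b = 3.73: A² = 0.02174 and A = 0.1475.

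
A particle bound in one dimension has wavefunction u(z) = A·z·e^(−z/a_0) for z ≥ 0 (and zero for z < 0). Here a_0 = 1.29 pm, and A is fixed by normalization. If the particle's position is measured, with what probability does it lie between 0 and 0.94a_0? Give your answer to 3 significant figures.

P = ∫_{0}^{0.94a_0} |u(z)|² dz.
The normalization integral ∫|u|²dz over the whole domain equals a_0^3/4·A², and A² cancels in the ratio.
Substituting t = z/a_0, A² and the length scale cancel in the ratio: P = ∫_{0}^{0.94} t^2·e^(-2·t) dt / ∫_{0}^{∞} t^2·e^(-2·t) dt.
With ∫ t^2·e^(-2·t) dt = -(2·t^2 + 2·t + 1)·e^(-2·t)/4 + C, the region integral is 1/4 - 5809·e^(-47/25)/5000 and the full one is 1/4.
This works out to P = 0.2909.

P ≈ 0.291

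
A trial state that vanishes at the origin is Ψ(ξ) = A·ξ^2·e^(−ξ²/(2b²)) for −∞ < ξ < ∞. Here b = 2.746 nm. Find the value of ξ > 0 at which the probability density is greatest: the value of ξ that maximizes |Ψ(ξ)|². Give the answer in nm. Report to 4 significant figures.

Differentiate |Ψ(ξ)|² with respect to ξ and set to zero.
Solving yields ξ = √(2)·b.
With b = 2.746, the value of ξ > 0 at which the probability density is greatest is 3.8834 nm.

ξ ≈ 3.883 nm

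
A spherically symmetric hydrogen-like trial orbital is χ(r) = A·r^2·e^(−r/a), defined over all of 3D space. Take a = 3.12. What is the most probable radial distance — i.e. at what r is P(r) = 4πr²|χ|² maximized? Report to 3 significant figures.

Differentiate P(r) = 4πr²|χ|² with respect to r and set to zero.
Solving yields r = 3·a.
With a = 3.12, the most probable radial distance is 9.360.

r ≈ 9.36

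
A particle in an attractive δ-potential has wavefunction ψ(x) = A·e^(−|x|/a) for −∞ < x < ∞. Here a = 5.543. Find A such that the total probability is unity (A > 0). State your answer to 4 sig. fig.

Require ∫ |ψ|² dx = 1 over the whole domain.
Recall ∫₀^∞ x^m e^(−x/β) dx = m!·β^(m+1), carrying out the integral gives A² · a.
Setting this equal to 1 gives A² = 1/(a).
Substituting a = 5.543 gives A² = 0.18041, so A = 0.42474.

A ≈ 0.4247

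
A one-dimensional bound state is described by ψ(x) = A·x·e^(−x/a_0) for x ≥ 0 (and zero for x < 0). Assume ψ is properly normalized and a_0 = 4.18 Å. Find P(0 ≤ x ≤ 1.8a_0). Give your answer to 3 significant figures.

|ψ|² is the probability density, so P = ∫_{0}^{1.8a_0} |ψ|² dx.
With A² fixed by ∫|ψ|² = 1, i.e. A² = (a_0^3/4)^(−1), substitute and integrate.
Let u = x/a_0; then A² and the length scale cancel, so P = ∫_{0}^{1.8} u^2·e^(-2·u) du ÷ ∫_{0}^{∞} u^2·e^(-2·u) du.
Using ∫ u^2·e^(-2·u) du = -(2·u^2 + 2·u + 1)·e^(-2·u)/4, the numerator is 1/4 - 277·e^(-18/5)/100 and the denominator is 1/4.
Evaluating gives P = 0.6973.

P ≈ 0.697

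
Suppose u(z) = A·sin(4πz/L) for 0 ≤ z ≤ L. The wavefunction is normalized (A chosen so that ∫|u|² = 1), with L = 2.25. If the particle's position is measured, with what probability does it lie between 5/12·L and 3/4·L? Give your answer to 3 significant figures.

P ≈ 0.299

|u|² is the probability density, so P = ∫_{5/12·L}^{3/4·L} |u|² dz.
The normalization integral ∫|u|²dz over the whole domain equals L/2·A², and A² cancels in the ratio.
In terms of t = z/L (A² and the length scale cancel between numerator and denominator), P = [∫_{5/12}^{3/4} sin(4·π·t)^2 dt] / [∫_{0}^{1} sin(4·π·t)^2 dt].
Using ∫ sin(4·π·t)^2 dt = t/2 - sin(4·π·t)·cos(4·π·t)/(8·π), the numerator is -√(3)/(32·π) + 1/6 and the denominator is 1/2.
Evaluating gives P = (-√(3)/16 + π/3)/π.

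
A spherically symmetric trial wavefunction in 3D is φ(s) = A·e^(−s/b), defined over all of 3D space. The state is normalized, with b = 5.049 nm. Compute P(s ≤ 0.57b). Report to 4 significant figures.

With dV = 4πs²ds, the probability is ∫|φ|² dV over s ≤ 0.57b.
Normalization gives A² = 1/(π·b^3).
Let u = s/b; then A², 4π and the length scale all cancel, so P = ∫_{0}^{0.57} u^2·e^(-2·u) du ÷ ∫_{0}^{∞} u^2·e^(-2·u) du.
With ∫ u^2·e^(-2·u) du = -(2·u^2 + 2·u + 1)·e^(-2·u)/4 + C, the region integral is ≈ 0.0269422 and the full one is 1/4.
This evaluates to P = 0.10777.

P ≈ 0.1078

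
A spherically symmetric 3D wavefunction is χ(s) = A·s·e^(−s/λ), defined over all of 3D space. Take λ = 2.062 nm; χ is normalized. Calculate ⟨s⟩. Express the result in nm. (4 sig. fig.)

The expectation value is the |χ|²-weighted average of s: ∫ s|χ|² 4πs² ds.
Since the A² factors cancel between numerator and denominator, ⟨s⟩ = 5·λ/2.
With λ = 2.062, ⟨s⟩ = 5.1550.

⟨s⟩ ≈ 5.155 nm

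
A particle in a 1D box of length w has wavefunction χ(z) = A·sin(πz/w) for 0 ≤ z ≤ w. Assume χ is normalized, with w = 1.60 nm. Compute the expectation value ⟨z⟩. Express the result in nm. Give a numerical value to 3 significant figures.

⟨z⟩ ≈ 0.800 nm

By definition ⟨z⟩ = ∫ z |χ(z)|² dz.
Since the A² factors cancel between numerator and denominator, ⟨z⟩ = w/2.
With w = 1.60, ⟨z⟩ = 0.8000.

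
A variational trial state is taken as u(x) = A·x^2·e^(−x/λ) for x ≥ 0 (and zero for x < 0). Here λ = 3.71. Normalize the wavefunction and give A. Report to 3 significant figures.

A ≈ 0.0436

Require ∫ |u|² dx = 1 over the whole domain.
Using ∫₀^∞ xⁿ e^(−αx) dx = n!/αⁿ⁺¹, with u = A·x^2·e^(−x/λ), the integral evaluates to A²·[3·λ^5/4].
Setting this equal to 1 gives A² = 1/(3·λ^5/4).
With λ = 3.71: A² = 0.001897 and A = 0.04355.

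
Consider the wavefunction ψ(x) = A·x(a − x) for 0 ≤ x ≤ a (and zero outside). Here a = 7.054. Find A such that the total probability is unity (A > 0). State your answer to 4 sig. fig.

We need A² ∫|f|² dx = 1, taking the integral from 0 to a.
The integral (without the A² prefactor) comes out to a^5/30.
So A² = (a^5/30)^(−1).
Plugging in a = 7.054 yields A = 0.041445.

A ≈ 0.04144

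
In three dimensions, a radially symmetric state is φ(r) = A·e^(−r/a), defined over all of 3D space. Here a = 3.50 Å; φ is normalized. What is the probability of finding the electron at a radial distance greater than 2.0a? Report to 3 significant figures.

P ≈ 0.238

Integrate the radial probability density 4πr²|φ|² over r > 2.0a.
A² is fixed by ∫₀^∞ 4πr²|φ|² dr = 1, i.e. A² = (π·a^3)^(−1).
In terms of u = r/a (A², 4π and the length scale all cancel between numerator and denominator), P = [∫_{2.0}^{∞} u^2·e^(-2·u) du] / [∫_{0}^{∞} u^2·e^(-2·u) du].
Using ∫ u^2·e^(-2·u) du = -(2·u^2 + 2·u + 1)·e^(-2·u)/4, the numerator is 13·e^(-4)/4 and the denominator is 1/4.
The region integral divided by the full integral gives P = 0.2381.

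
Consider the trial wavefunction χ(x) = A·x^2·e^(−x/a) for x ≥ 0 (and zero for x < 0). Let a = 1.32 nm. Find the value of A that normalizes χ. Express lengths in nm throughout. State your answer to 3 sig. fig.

Normalization requires ∫|χ|² dx = 1, integrated from 0 to ∞.
∫|χ|² dx = A²·(3·a^5/4).
Hence A² = 1/[3·a^5/4].
With a = 1.32: A² = 0.3327 and A = 0.5768.

A ≈ 0.577 nm^(-5/2)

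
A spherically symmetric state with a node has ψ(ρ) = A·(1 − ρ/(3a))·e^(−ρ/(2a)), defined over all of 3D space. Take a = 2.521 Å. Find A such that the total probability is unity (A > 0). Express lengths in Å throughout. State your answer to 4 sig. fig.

The normalization condition is ∫|ψ|² 4πρ² dρ = 1 from 0 to ∞.
(Spherical symmetry: dV = 4πρ² dρ.)
With ∫₀^∞ ρ^4 e^(−αρ) dρ = 4!/α^5, carrying out the integral gives A² · 8·π·a^3/3.
Hence A² = 1/[8·π·a^3/3].
Plugging in a = 2.521 yields A = 0.086314.

A ≈ 0.08631 Å^(-3/2)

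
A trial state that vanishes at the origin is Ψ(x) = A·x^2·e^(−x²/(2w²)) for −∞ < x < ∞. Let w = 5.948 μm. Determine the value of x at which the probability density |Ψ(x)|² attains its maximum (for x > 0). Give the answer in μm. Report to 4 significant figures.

The maximum of |Ψ(x)|² occurs where its derivative vanishes.
Solving yields x = √(2)·w.
With w = 5.948, the value of x > 0 at which the probability density is greatest is 8.4117 μm.

x ≈ 8.412 μm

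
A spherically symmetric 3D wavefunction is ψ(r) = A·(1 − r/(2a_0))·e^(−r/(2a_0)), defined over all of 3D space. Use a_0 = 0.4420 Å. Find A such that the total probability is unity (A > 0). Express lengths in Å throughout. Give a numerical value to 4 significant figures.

The normalization condition is ∫|ψ|² 4πr² dr = 1 from 0 to ∞.
In 3D with spherical symmetry the volume element is 4πr² dr.
With ψ = A·(1 − r/(2a_0))·e^(−r/(2a_0)), the integral evaluates to A²·[8·π·a_0^3].
Hence A² = 1/[8·π·a_0^3].
Plugging in a_0 = 0.4420 yields A = 0.67881.

A ≈ 0.6788 Å^(-3/2)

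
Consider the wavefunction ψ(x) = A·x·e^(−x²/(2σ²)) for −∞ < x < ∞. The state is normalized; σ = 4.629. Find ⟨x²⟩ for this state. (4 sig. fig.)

The expectation value is the |ψ|²-weighted average of x^2: ∫ x^2|ψ|² dx.
Differentiating ∫e^(−αx²) dx = √(π/α) under α to get the higher moments, the ratio of the moment integral to the normalization integral gives ⟨x²⟩ = 3·σ^2/2.
With σ = 4.629, ⟨x^2⟩ = 32.141.

⟨x^2⟩ ≈ 32.14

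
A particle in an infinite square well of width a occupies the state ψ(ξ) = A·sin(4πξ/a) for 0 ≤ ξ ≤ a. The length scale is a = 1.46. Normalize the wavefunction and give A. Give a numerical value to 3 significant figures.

A ≈ 1.17

The normalization condition is ∫|ψ|² dξ = 1 from 0 to a.
Using sin²θ = (1 − cos 2θ)/2, ∫|ψ|² dξ = A²·(a/2).
So A² = (a/2)^(−1).
With a = 1.46: A² = 1.370 and A = 1.170.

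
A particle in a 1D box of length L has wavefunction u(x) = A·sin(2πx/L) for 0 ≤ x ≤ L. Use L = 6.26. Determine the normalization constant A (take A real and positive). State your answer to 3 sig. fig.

Normalization requires ∫|u|² dx = 1, integrated from 0 to L.
∫|u|² dx = A²·(L/2).
So A² = (L/2)^(−1).
Substituting L = 6.26 gives A² = 0.3195, so A = 0.5652.

A ≈ 0.565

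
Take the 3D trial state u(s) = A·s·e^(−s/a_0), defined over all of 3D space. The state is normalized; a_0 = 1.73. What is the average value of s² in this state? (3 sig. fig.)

⟨s²⟩ = ∫ s^2 |u|² 4πs² ds over the full domain.
With ∫₀^∞ s^6 e^(−αs) ds = 6!/α^7, evaluating both integrals, ⟨s²⟩ = 15·a_0^2/2.
Putting a_0 = 1.73 gives 22.45.

⟨s^2⟩ ≈ 22.4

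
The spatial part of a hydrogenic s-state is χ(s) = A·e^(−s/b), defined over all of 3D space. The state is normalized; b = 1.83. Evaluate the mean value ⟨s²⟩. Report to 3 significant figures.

⟨s^2⟩ ≈ 10.0

⟨s²⟩ = ∫ s^2 |χ|² 4πs² ds over the full domain.
Recall ∫₀^∞ s^m e^(−s/β) ds = m!·β^(m+1), evaluating both integrals, ⟨s²⟩ = 3·b^2.
With b = 1.83, ⟨s^2⟩ = 10.05.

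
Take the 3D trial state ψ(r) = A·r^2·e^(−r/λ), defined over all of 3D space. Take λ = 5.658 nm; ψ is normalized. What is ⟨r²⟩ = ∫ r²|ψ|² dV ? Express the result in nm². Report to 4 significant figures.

⟨r^2⟩ ≈ 448.2 nm^2

The expectation value is the |ψ|²-weighted average of r^2: ∫ r^2|ψ|² 4πr² dr.
With ∫₀^∞ r^8 e^(−αr) dr = 8!/α^9, evaluating both integrals, ⟨r²⟩ = 14·λ^2.
With λ = 5.658, ⟨r^2⟩ = 448.18.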